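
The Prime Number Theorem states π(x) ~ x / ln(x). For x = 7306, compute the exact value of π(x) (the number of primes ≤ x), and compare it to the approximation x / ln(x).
π(7306) = 930;  x/ln(x) ≈ 821.23;  relative error ≈ 11.70%.

Directly count primes up to 7306: π(7306) = 930. The PNT approximation gives 7306/ln(7306) ≈ 7306/8.89645 ≈ 821.23. Relative error (π(x) − x/ln(x)) / π(x) ≈ 11.70%; the approximation is known to undercount slightly (Li(x) is a better estimate).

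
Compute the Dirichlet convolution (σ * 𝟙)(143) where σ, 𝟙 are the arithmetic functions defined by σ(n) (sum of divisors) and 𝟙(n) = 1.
(σ * 𝟙)(143) = 195

Divisors of 143: [1, 11, 13, 143]. For each d | 143:
  d = 1: σ(1) · 𝟙(143/1) = 1 · 1 = 1
  d = 11: σ(11) · 𝟙(143/11) = 12 · 1 = 12
  d = 13: σ(13) · 𝟙(143/13) = 14 · 1 = 14
  d = 143: σ(143) · 𝟙(143/143) = 168 · 1 = 168
Summing: (σ * 𝟙)(143) = 1 + 12 + 14 + 168 = 195.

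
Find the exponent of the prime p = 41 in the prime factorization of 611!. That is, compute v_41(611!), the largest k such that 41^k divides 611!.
v_41(611!) = 14

Legendre's formula: v_p(n!) = Σ_{k ≥ 1} ⌊n / p^k⌋. For p = 41, n = 611, the terms are:
  ⌊611/41^1⌋ = ⌊611/41⌋ = 14
(the next term ⌊611/41^2⌋ = 0, terminating the sum). Summing: v_41(611!) = 14 = 14.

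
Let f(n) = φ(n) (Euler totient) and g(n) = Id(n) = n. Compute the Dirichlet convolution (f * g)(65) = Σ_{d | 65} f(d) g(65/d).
(φ * Id)(65) = 225

Divisors of 65: [1, 5, 13, 65]. For each d | 65:
  d = 1: φ(1) · Id(65/1) = 1 · 65 = 65
  d = 5: φ(5) · Id(65/5) = 4 · 13 = 52
  d = 13: φ(13) · Id(65/13) = 12 · 5 = 60
  d = 65: φ(65) · Id(65/65) = 48 · 1 = 48
Summing: (φ * Id)(65) = 65 + 52 + 60 + 48 = 225.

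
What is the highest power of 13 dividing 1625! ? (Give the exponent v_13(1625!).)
v_13(1625!) = 134

Legendre's formula: v_p(n!) = Σ_{k ≥ 1} ⌊n / p^k⌋. For p = 13, n = 1625, the terms are:
  ⌊1625/13^1⌋ = ⌊1625/13⌋ = 125
  ⌊1625/13^2⌋ = ⌊1625/169⌋ = 9
(the next term ⌊1625/13^3⌋ = 0, terminating the sum). Summing: v_13(1625!) = 125 + 9 = 134.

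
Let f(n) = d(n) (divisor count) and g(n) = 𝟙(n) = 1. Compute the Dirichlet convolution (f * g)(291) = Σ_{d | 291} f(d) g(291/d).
(d * 𝟙)(291) = 9

Divisors of 291: [1, 3, 97, 291]. For each d | 291:
  d = 1: d(1) · 𝟙(291/1) = 1 · 1 = 1
  d = 3: d(3) · 𝟙(291/3) = 2 · 1 = 2
  d = 97: d(97) · 𝟙(291/97) = 2 · 1 = 2
  d = 291: d(291) · 𝟙(291/291) = 4 · 1 = 4
Summing: (d * 𝟙)(291) = 1 + 2 + 2 + 4 = 9.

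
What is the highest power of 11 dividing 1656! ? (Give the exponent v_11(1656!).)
v_11(1656!) = 164

Legendre's formula: v_p(n!) = Σ_{k ≥ 1} ⌊n / p^k⌋. For p = 11, n = 1656, the terms are:
  ⌊1656/11^1⌋ = ⌊1656/11⌋ = 150
  ⌊1656/11^2⌋ = ⌊1656/121⌋ = 13
  ⌊1656/11^3⌋ = ⌊1656/1331⌋ = 1
(the next term ⌊1656/11^4⌋ = 0, terminating the sum). Summing: v_11(1656!) = 150 + 13 + 1 = 164.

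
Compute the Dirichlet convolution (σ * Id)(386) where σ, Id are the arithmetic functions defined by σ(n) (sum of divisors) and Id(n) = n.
(σ * Id)(386) = 1935

Divisors of 386: [1, 2, 193, 386]. For each d | 386:
  d = 1: σ(1) · Id(386/1) = 1 · 386 = 386
  d = 2: σ(2) · Id(386/2) = 3 · 193 = 579
  d = 193: σ(193) · Id(386/193) = 194 · 2 = 388
  d = 386: σ(386) · Id(386/386) = 582 · 1 = 582
Summing: (σ * Id)(386) = 386 + 579 + 388 + 582 = 1935.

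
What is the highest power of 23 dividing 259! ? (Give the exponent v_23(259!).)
v_23(259!) = 11

Legendre's formula: v_p(n!) = Σ_{k ≥ 1} ⌊n / p^k⌋. For p = 23, n = 259, the terms are:
  ⌊259/23^1⌋ = ⌊259/23⌋ = 11
(the next term ⌊259/23^2⌋ = 0, terminating the sum). Summing: v_23(259!) = 11 = 11.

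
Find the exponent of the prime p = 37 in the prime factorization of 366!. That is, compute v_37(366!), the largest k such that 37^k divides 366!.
v_37(366!) = 9

Legendre's formula: v_p(n!) = Σ_{k ≥ 1} ⌊n / p^k⌋. For p = 37, n = 366, the terms are:
  ⌊366/37^1⌋ = ⌊366/37⌋ = 9
(the next term ⌊366/37^2⌋ = 0, terminating the sum). Summing: v_37(366!) = 9 = 9.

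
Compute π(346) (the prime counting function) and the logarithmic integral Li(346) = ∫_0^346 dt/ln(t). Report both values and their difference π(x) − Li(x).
π(346) = 68;  Li(346) ≈ 76.30;  π(x) − Li(x) ≈ -8.30.

Direct count of primes ≤ 346 gives π(346) = 68. Numerical evaluation of the logarithmic integral gives Li(346) ≈ 76.30. The difference π(x) − Li(x) ≈ -8.30 is typically negative for small/moderate x (Li(x) overestimates), though Littlewood's theorem shows this sign changes infinitely often.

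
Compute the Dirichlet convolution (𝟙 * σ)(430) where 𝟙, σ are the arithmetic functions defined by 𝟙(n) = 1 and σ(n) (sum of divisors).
(𝟙 * σ)(430) = 1260

Divisors of 430: [1, 2, 5, 10, 43, 86, 215, 430]. For each d | 430:
  d = 1: 𝟙(1) · σ(430/1) = 1 · 792 = 792
  d = 2: 𝟙(2) · σ(430/2) = 1 · 264 = 264
  d = 5: 𝟙(5) · σ(430/5) = 1 · 132 = 132
  d = 10: 𝟙(10) · σ(430/10) = 1 · 44 = 44
  d = 43: 𝟙(43) · σ(430/43) = 1 · 18 = 18
  d = 86: 𝟙(86) · σ(430/86) = 1 · 6 = 6
  d = 215: 𝟙(215) · σ(430/215) = 1 · 3 = 3
  d = 430: 𝟙(430) · σ(430/430) = 1 · 1 = 1
Summing: (𝟙 * σ)(430) = 792 + 264 + 132 + 44 + 18 + 6 + 3 + 1 = 1260.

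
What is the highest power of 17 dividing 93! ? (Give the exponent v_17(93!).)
v_17(93!) = 5

Legendre's formula: v_p(n!) = Σ_{k ≥ 1} ⌊n / p^k⌋. For p = 17, n = 93, the terms are:
  ⌊93/17^1⌋ = ⌊93/17⌋ = 5
(the next term ⌊93/17^2⌋ = 0, terminating the sum). Summing: v_17(93!) = 5 = 5.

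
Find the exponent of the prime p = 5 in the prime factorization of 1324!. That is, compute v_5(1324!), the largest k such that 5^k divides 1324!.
v_5(1324!) = 328

Legendre's formula: v_p(n!) = Σ_{k ≥ 1} ⌊n / p^k⌋. For p = 5, n = 1324, the terms are:
  ⌊1324/5^1⌋ = ⌊1324/5⌋ = 264
  ⌊1324/5^2⌋ = ⌊1324/25⌋ = 52
  ⌊1324/5^3⌋ = ⌊1324/125⌋ = 10
  ⌊1324/5^4⌋ = ⌊1324/625⌋ = 2
(the next term ⌊1324/5^5⌋ = 0, terminating the sum). Summing: v_5(1324!) = 264 + 52 + 10 + 2 = 328.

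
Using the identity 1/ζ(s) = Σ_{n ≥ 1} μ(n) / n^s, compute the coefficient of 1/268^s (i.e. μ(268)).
μ(268) = 0

Factor n = 268 = 2^2 · 67. μ(n) = 0 if any exponent ≥ 2 (not squarefree); otherwise μ(n) = (−1)^{ω(n)} where ω(n) is the number of distinct prime factors. Applying: μ(268) = 0.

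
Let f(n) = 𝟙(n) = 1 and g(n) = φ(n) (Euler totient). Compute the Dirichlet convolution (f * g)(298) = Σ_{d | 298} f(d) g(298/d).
(𝟙 * φ)(298) = 298

Divisors of 298: [1, 2, 149, 298]. For each d | 298:
  d = 1: 𝟙(1) · φ(298/1) = 1 · 148 = 148
  d = 2: 𝟙(2) · φ(298/2) = 1 · 148 = 148
  d = 149: 𝟙(149) · φ(298/149) = 1 · 1 = 1
  d = 298: 𝟙(298) · φ(298/298) = 1 · 1 = 1
Summing: (𝟙 * φ)(298) = 148 + 148 + 1 + 1 = 298.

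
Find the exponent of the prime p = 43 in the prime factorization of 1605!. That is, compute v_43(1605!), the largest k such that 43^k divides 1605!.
v_43(1605!) = 37

Legendre's formula: v_p(n!) = Σ_{k ≥ 1} ⌊n / p^k⌋. For p = 43, n = 1605, the terms are:
  ⌊1605/43^1⌋ = ⌊1605/43⌋ = 37
(the next term ⌊1605/43^2⌋ = 0, terminating the sum). Summing: v_43(1605!) = 37 = 37.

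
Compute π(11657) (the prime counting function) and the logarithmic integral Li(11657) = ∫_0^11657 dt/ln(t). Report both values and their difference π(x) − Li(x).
π(11657) = 1400;  Li(11657) ≈ 1424.53;  π(x) − Li(x) ≈ -24.53.

Direct count of primes ≤ 11657 gives π(11657) = 1400. Numerical evaluation of the logarithmic integral gives Li(11657) ≈ 1424.53. The difference π(x) − Li(x) ≈ -24.53 is typically negative for small/moderate x (Li(x) overestimates), though Littlewood's theorem shows this sign changes infinitely often.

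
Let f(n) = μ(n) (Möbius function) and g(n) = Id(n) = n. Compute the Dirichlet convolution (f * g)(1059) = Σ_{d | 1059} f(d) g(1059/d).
(μ * Id)(1059) = 704

Divisors of 1059: [1, 3, 353, 1059]. For each d | 1059:
  d = 1: μ(1) · Id(1059/1) = 1 · 1059 = 1059
  d = 3: μ(3) · Id(1059/3) = -1 · 353 = -353
  d = 353: μ(353) · Id(1059/353) = -1 · 3 = -3
  d = 1059: μ(1059) · Id(1059/1059) = 1 · 1 = 1
Summing: (μ * Id)(1059) = 1059 + -353 + -3 + 1 = 704.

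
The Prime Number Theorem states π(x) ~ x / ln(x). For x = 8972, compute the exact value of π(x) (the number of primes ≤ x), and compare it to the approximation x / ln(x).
π(8972) = 1116;  x/ln(x) ≈ 985.73;  relative error ≈ 11.67%.

Directly count primes up to 8972: π(8972) = 1116. The PNT approximation gives 8972/ln(8972) ≈ 8972/9.10186 ≈ 985.73. Relative error (π(x) − x/ln(x)) / π(x) ≈ 11.67%; the approximation is known to undercount slightly (Li(x) is a better estimate).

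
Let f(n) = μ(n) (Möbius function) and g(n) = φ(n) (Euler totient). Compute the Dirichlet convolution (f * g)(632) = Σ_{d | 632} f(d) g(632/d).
(μ * φ)(632) = 154

Divisors of 632: [1, 2, 4, 8, 79, 158, 316, 632]. For each d | 632:
  d = 1: μ(1) · φ(632/1) = 1 · 312 = 312
  d = 2: μ(2) · φ(632/2) = -1 · 156 = -156
  d = 4: μ(4) · φ(632/4) = 0 · 78 = 0
  d = 8: μ(8) · φ(632/8) = 0 · 78 = 0
  d = 79: μ(79) · φ(632/79) = -1 · 4 = -4
  d = 158: μ(158) · φ(632/158) = 1 · 2 = 2
  d = 316: μ(316) · φ(632/316) = 0 · 1 = 0
  d = 632: μ(632) · φ(632/632) = 0 · 1 = 0
Summing: (μ * φ)(632) = 312 + -156 + 0 + 0 + -4 + 2 + 0 + 0 = 154.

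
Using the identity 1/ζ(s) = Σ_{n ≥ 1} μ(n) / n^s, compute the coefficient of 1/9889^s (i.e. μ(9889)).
μ(9889) = -1

Factor n = 9889 = 11 · 29 · 31. μ(n) = 0 if any exponent ≥ 2 (not squarefree); otherwise μ(n) = (−1)^{ω(n)} where ω(n) is the number of distinct prime factors. Applying: μ(9889) = -1.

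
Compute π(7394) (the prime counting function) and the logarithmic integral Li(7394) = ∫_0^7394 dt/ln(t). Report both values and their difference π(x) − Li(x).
π(7394) = 939;  Li(7394) ≈ 958.69;  π(x) − Li(x) ≈ -19.69.

Direct count of primes ≤ 7394 gives π(7394) = 939. Numerical evaluation of the logarithmic integral gives Li(7394) ≈ 958.69. The difference π(x) − Li(x) ≈ -19.69 is typically negative for small/moderate x (Li(x) overestimates), though Littlewood's theorem shows this sign changes infinitely often.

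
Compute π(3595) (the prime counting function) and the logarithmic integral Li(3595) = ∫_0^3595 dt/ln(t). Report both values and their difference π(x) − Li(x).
π(3595) = 503;  Li(3595) ≈ 516.22;  π(x) − Li(x) ≈ -13.22.

Direct count of primes ≤ 3595 gives π(3595) = 503. Numerical evaluation of the logarithmic integral gives Li(3595) ≈ 516.22. The difference π(x) − Li(x) ≈ -13.22 is typically negative for small/moderate x (Li(x) overestimates), though Littlewood's theorem shows this sign changes infinitely often.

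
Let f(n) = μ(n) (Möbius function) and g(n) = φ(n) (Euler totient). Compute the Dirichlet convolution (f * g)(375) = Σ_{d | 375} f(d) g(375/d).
(μ * φ)(375) = 80

Divisors of 375: [1, 3, 5, 15, 25, 75, 125, 375]. For each d | 375:
  d = 1: μ(1) · φ(375/1) = 1 · 200 = 200
  d = 3: μ(3) · φ(375/3) = -1 · 100 = -100
  d = 5: μ(5) · φ(375/5) = -1 · 40 = -40
  d = 15: μ(15) · φ(375/15) = 1 · 20 = 20
  d = 25: μ(25) · φ(375/25) = 0 · 8 = 0
  d = 75: μ(75) · φ(375/75) = 0 · 4 = 0
  d = 125: μ(125) · φ(375/125) = 0 · 2 = 0
  d = 375: μ(375) · φ(375/375) = 0 · 1 = 0
Summing: (μ * φ)(375) = 200 + -100 + -40 + 20 + 0 + 0 + 0 + 0 = 80.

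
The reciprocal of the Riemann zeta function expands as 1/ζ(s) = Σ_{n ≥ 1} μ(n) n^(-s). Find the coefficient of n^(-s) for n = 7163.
μ(7163) = -1

Factor n = 7163 = 13 · 19 · 29. μ(n) = 0 if any exponent ≥ 2 (not squarefree); otherwise μ(n) = (−1)^{ω(n)} where ω(n) is the number of distinct prime factors. Applying: μ(7163) = -1.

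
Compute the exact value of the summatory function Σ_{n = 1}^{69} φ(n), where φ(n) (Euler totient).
Σ_{n ≤ 69} φ(n) = 1470

Compute φ(n) for each 1 ≤ n ≤ 69: φ(1) = 1, φ(2) = 1, φ(3) = 2, φ(4) = 2, φ(5) = 4, φ(6) = 2, φ(7) = 6, φ(8) = 4, φ(9) = 6, φ(10) = 4, φ(11) = 10, φ(12) = 4, φ(13) = 12, φ(14) = 6, φ(15) = 8, φ(16) = 8, φ(17) = 16, φ(18) = 6, φ(19) = 18, φ(20) = 8, φ(21) = 12, φ(22) = 10, φ(23) = 22, φ(24) = 8, φ(25) = 20, φ(26) = 12, φ(27) = 18, φ(28) = 12, φ(29) = 28, φ(30) = 8, φ(31) = 30, φ(32) = 16, φ(33) = 20, φ(34) = 16, φ(35) = 24, φ(36) = 12, φ(37) = 36, φ(38) = 18, φ(39) = 24, φ(40) = 16, φ(41) = 40, φ(42) = 12, φ(43) = 42, φ(44) = 20, φ(45) = 24, φ(46) = 22, φ(47) = 46, φ(48) = 16, φ(49) = 42, φ(50) = 20, φ(51) = 32, φ(52) = 24, φ(53) = 52, φ(54) = 18, φ(55) = 40, φ(56) = 24, φ(57) = 36, φ(58) = 28, φ(59) = 58, φ(60) = 16, φ(61) = 60, φ(62) = 30, φ(63) = 36, φ(64) = 32, φ(65) = 48, φ(66) = 20, φ(67) = 66, φ(68) = 32, φ(69) = 44. Summing all 69 values: 1470. (Average order: Σ_{n ≤ x} φ(n) ~ (3/π²) x². For x = 69, (3/π²)·69² ≈ 1447.17.)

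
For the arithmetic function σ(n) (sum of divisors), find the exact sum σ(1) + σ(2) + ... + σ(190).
Σ_{n ≤ 190} σ(n) = 29790

Compute σ(n) for each 1 ≤ n ≤ 190: σ(1) = 1, σ(2) = 3, σ(3) = 4, σ(4) = 7, σ(5) = 6, σ(6) = 12, σ(7) = 8, σ(8) = 15, σ(9) = 13, σ(10) = 18, σ(11) = 12, σ(12) = 28, σ(13) = 14, σ(14) = 24, σ(15) = 24, σ(16) = 31, σ(17) = 18, σ(18) = 39, σ(19) = 20, σ(20) = 42, σ(21) = 32, σ(22) = 36, σ(23) = 24, σ(24) = 60, σ(25) = 31, σ(26) = 42, σ(27) = 40, σ(28) = 56, σ(29) = 30, σ(30) = 72, σ(31) = 32, σ(32) = 63, σ(33) = 48, σ(34) = 54, σ(35) = 48, σ(36) = 91, σ(37) = 38, σ(38) = 60, σ(39) = 56, σ(40) = 90, σ(41) = 42, σ(42) = 96, σ(43) = 44, σ(44) = 84, σ(45) = 78, σ(46) = 72, σ(47) = 48, σ(48) = 124, σ(49) = 57, σ(50) = 93, σ(51) = 72, σ(52) = 98, σ(53) = 54, σ(54) = 120, σ(55) = 72, σ(56) = 120, σ(57) = 80, σ(58) = 90, σ(59) = 60, σ(60) = 168, σ(61) = 62, σ(62) = 96, σ(63) = 104, σ(64) = 127, σ(65) = 84, σ(66) = 144, σ(67) = 68, σ(68) = 126, σ(69) = 96, σ(70) = 144, σ(71) = 72, σ(72) = 195, σ(73) = 74, σ(74) = 114, σ(75) = 124, σ(76) = 140, σ(77) = 96, σ(78) = 168, σ(79) = 80, σ(80) = 186, σ(81) = 121, σ(82) = 126, σ(83) = 84, σ(84) = 224, σ(85) = 108, σ(86) = 132, σ(87) = 120, σ(88) = 180, σ(89) = 90, σ(90) = 234, σ(91) = 112, σ(92) = 168, σ(93) = 128, σ(94) = 144, σ(95) = 120, σ(96) = 252, σ(97) = 98, σ(98) = 171, σ(99) = 156, σ(100) = 217, σ(101) = 102, σ(102) = 216, σ(103) = 104, σ(104) = 210, σ(105) = 192, σ(106) = 162, σ(107) = 108, σ(108) = 280, σ(109) = 110, σ(110) = 216, σ(111) = 152, σ(112) = 248, σ(113) = 114, σ(114) = 240, σ(115) = 144, σ(116) = 210, σ(117) = 182, σ(118) = 180, σ(119) = 144, σ(120) = 360, σ(121) = 133, σ(122) = 186, σ(123) = 168, σ(124) = 224, σ(125) = 156, σ(126) = 312, σ(127) = 128, σ(128) = 255, σ(129) = 176, σ(130) = 252, σ(131) = 132, σ(132) = 336, σ(133) = 160, σ(134) = 204, σ(135) = 240, σ(136) = 270, σ(137) = 138, σ(138) = 288, σ(139) = 140, σ(140) = 336, σ(141) = 192, σ(142) = 216, σ(143) = 168, σ(144) = 403, σ(145) = 180, σ(146) = 222, σ(147) = 228, σ(148) = 266, σ(149) = 150, σ(150) = 372, σ(151) = 152, σ(152) = 300, σ(153) = 234, σ(154) = 288, σ(155) = 192, σ(156) = 392, σ(157) = 158, σ(158) = 240, σ(159) = 216, σ(160) = 378, σ(161) = 192, σ(162) = 363, σ(163) = 164, σ(164) = 294, σ(165) = 288, σ(166) = 252, σ(167) = 168, σ(168) = 480, σ(169) = 183, σ(170) = 324, σ(171) = 260, σ(172) = 308, σ(173) = 174, σ(174) = 360, σ(175) = 248, σ(176) = 372, σ(177) = 240, σ(178) = 270, σ(179) = 180, σ(180) = 546, σ(181) = 182, σ(182) = 336, σ(183) = 248, σ(184) = 360, σ(185) = 228, σ(186) = 384, σ(187) = 216, σ(188) = 336, σ(189) = 320, σ(190) = 360. Summing all 190 values: 29790. (Average order: Σ_{n ≤ x} σ(n) ~ (π²/12) x². For x = 190, (π²/12)·190² ≈ 29691.06.)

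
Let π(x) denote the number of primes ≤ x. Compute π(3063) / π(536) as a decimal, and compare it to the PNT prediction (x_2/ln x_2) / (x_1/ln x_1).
π(3063)/π(536) = 438/99 ≈ 4.4242;  PNT prediction ≈ 4.4737.

π(536) = 99 and π(3063) = 438, so π(3063)/π(536) ≈ 4.4242. The PNT-predicted ratio is (3063/ln(3063)) / (536/ln(536)) ≈ 4.4737. The two agree to within a few percent, as expected.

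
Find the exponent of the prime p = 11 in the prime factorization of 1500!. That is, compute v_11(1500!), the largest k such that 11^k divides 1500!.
v_11(1500!) = 149

Legendre's formula: v_p(n!) = Σ_{k ≥ 1} ⌊n / p^k⌋. For p = 11, n = 1500, the terms are:
  ⌊1500/11^1⌋ = ⌊1500/11⌋ = 136
  ⌊1500/11^2⌋ = ⌊1500/121⌋ = 12
  ⌊1500/11^3⌋ = ⌊1500/1331⌋ = 1
(the next term ⌊1500/11^4⌋ = 0, terminating the sum). Summing: v_11(1500!) = 136 + 12 + 1 = 149.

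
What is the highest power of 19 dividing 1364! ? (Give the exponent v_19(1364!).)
v_19(1364!) = 74

Legendre's formula: v_p(n!) = Σ_{k ≥ 1} ⌊n / p^k⌋. For p = 19, n = 1364, the terms are:
  ⌊1364/19^1⌋ = ⌊1364/19⌋ = 71
  ⌊1364/19^2⌋ = ⌊1364/361⌋ = 3
(the next term ⌊1364/19^3⌋ = 0, terminating the sum). Summing: v_19(1364!) = 71 + 3 = 74.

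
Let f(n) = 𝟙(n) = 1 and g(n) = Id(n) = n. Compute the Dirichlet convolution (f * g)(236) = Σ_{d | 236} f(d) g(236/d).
(𝟙 * Id)(236) = 420

Divisors of 236: [1, 2, 4, 59, 118, 236]. For each d | 236:
  d = 1: 𝟙(1) · Id(236/1) = 1 · 236 = 236
  d = 2: 𝟙(2) · Id(236/2) = 1 · 118 = 118
  d = 4: 𝟙(4) · Id(236/4) = 1 · 59 = 59
  d = 59: 𝟙(59) · Id(236/59) = 1 · 4 = 4
  d = 118: 𝟙(118) · Id(236/118) = 1 · 2 = 2
  d = 236: 𝟙(236) · Id(236/236) = 1 · 1 = 1
Summing: (𝟙 * Id)(236) = 236 + 118 + 59 + 4 + 2 + 1 = 420.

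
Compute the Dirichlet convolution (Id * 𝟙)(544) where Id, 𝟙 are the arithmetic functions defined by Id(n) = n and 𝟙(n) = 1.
(Id * 𝟙)(544) = 1134

Divisors of 544: [1, 2, 4, 8, 16, 17, 32, 34, 68, 136, 272, 544]. For each d | 544:
  d = 1: Id(1) · 𝟙(544/1) = 1 · 1 = 1
  d = 2: Id(2) · 𝟙(544/2) = 2 · 1 = 2
  d = 4: Id(4) · 𝟙(544/4) = 4 · 1 = 4
  d = 8: Id(8) · 𝟙(544/8) = 8 · 1 = 8
  d = 16: Id(16) · 𝟙(544/16) = 16 · 1 = 16
  d = 17: Id(17) · 𝟙(544/17) = 17 · 1 = 17
  d = 32: Id(32) · 𝟙(544/32) = 32 · 1 = 32
  d = 34: Id(34) · 𝟙(544/34) = 34 · 1 = 34
  d = 68: Id(68) · 𝟙(544/68) = 68 · 1 = 68
  d = 136: Id(136) · 𝟙(544/136) = 136 · 1 = 136
  d = 272: Id(272) · 𝟙(544/272) = 272 · 1 = 272
  d = 544: Id(544) · 𝟙(544/544) = 544 · 1 = 544
Summing: (Id * 𝟙)(544) = 1 + 2 + 4 + 8 + 16 + 17 + 32 + 34 + 68 + 136 + 272 + 544 = 1134.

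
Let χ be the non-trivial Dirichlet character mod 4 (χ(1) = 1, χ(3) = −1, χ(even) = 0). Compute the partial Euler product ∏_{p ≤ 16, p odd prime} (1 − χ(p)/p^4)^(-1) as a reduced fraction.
∏ = 12412162137375/12550936856576

The odd primes p ≤ 16 are [3, 5, 7, 11, 13]. For each, χ(p) = 1 if p ≡ 1 mod 4, χ(p) = −1 if p ≡ 3 mod 4. Taking (1 − χ(p)/p^4)^(-1) = p^4/(p^4 − χ(p)): (1 − (-1)/3^4)^(-1) · (1 − (1)/5^4)^(-1) · (1 − (-1)/7^4)^(-1) · (1 − (-1)/11^4)^(-1) · (1 − (1)/13^4)^(-1) = 12412162137375/12550936856576.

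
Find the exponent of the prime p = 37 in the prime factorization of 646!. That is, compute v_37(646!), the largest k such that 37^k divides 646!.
v_37(646!) = 17

Legendre's formula: v_p(n!) = Σ_{k ≥ 1} ⌊n / p^k⌋. For p = 37, n = 646, the terms are:
  ⌊646/37^1⌋ = ⌊646/37⌋ = 17
(the next term ⌊646/37^2⌋ = 0, terminating the sum). Summing: v_37(646!) = 17 = 17.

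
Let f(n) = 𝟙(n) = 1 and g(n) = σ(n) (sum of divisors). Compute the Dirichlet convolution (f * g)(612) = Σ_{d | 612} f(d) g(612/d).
(𝟙 * σ)(612) = 3762

Divisors of 612: [1, 2, 3, 4, 6, 9, 12, 17, 18, 34, 36, 51, 68, 102, 153, 204, 306, 612]. For each d | 612:
  d = 1: 𝟙(1) · σ(612/1) = 1 · 1638 = 1638
  d = 2: 𝟙(2) · σ(612/2) = 1 · 702 = 702
  d = 3: 𝟙(3) · σ(612/3) = 1 · 504 = 504
  d = 4: 𝟙(4) · σ(612/4) = 1 · 234 = 234
  d = 6: 𝟙(6) · σ(612/6) = 1 · 216 = 216
  d = 9: 𝟙(9) · σ(612/9) = 1 · 126 = 126
  d = 12: 𝟙(12) · σ(612/12) = 1 · 72 = 72
  d = 17: 𝟙(17) · σ(612/17) = 1 · 91 = 91
  d = 18: 𝟙(18) · σ(612/18) = 1 · 54 = 54
  d = 34: 𝟙(34) · σ(612/34) = 1 · 39 = 39
  d = 36: 𝟙(36) · σ(612/36) = 1 · 18 = 18
  d = 51: 𝟙(51) · σ(612/51) = 1 · 28 = 28
  d = 68: 𝟙(68) · σ(612/68) = 1 · 13 = 13
  d = 102: 𝟙(102) · σ(612/102) = 1 · 12 = 12
  d = 153: 𝟙(153) · σ(612/153) = 1 · 7 = 7
  d = 204: 𝟙(204) · σ(612/204) = 1 · 4 = 4
  d = 306: 𝟙(306) · σ(612/306) = 1 · 3 = 3
  d = 612: 𝟙(612) · σ(612/612) = 1 · 1 = 1
Summing: (𝟙 * σ)(612) = 1638 + 702 + 504 + 234 + 216 + 126 + 72 + 91 + 54 + 39 + 18 + 28 + 13 + 12 + 7 + 4 + 3 + 1 = 3762.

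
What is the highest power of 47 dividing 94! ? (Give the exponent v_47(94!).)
v_47(94!) = 2

Legendre's formula: v_p(n!) = Σ_{k ≥ 1} ⌊n / p^k⌋. For p = 47, n = 94, the terms are:
  ⌊94/47^1⌋ = ⌊94/47⌋ = 2
(the next term ⌊94/47^2⌋ = 0, terminating the sum). Summing: v_47(94!) = 2 = 2.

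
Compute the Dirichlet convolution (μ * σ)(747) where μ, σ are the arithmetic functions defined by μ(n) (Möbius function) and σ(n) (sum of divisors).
(μ * σ)(747) = 747

Divisors of 747: [1, 3, 9, 83, 249, 747]. For each d | 747:
  d = 1: μ(1) · σ(747/1) = 1 · 1092 = 1092
  d = 3: μ(3) · σ(747/3) = -1 · 336 = -336
  d = 9: μ(9) · σ(747/9) = 0 · 84 = 0
  d = 83: μ(83) · σ(747/83) = -1 · 13 = -13
  d = 249: μ(249) · σ(747/249) = 1 · 4 = 4
  d = 747: μ(747) · σ(747/747) = 0 · 1 = 0
Summing: (μ * σ)(747) = 1092 + -336 + 0 + -13 + 4 + 0 = 747.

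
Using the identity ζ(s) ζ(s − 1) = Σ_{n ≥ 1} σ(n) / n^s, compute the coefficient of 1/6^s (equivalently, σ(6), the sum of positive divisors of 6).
σ(6) = 12

In the product (Σ m^0/m^s)(Σ k / k^s) = Σ (Σ_{d | n} d) / n^s, the coefficient of 1/n^s is σ(n) = Σ_{d | n} d. For n = 6, divisors are [1, 2, 3, 6]; summing: σ(6) = 12.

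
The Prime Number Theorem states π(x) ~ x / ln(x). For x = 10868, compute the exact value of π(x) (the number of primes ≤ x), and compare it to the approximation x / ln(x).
π(10868) = 1322;  x/ln(x) ≈ 1169.41;  relative error ≈ 11.54%.

Directly count primes up to 10868: π(10868) = 1322. The PNT approximation gives 10868/ln(10868) ≈ 10868/9.29358 ≈ 1169.41. Relative error (π(x) − x/ln(x)) / π(x) ≈ 11.54%; the approximation is known to undercount slightly (Li(x) is a better estimate).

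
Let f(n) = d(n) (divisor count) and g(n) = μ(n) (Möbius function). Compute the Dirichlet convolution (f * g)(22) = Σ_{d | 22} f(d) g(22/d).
(d * μ)(22) = 1

Divisors of 22: [1, 2, 11, 22]. For each d | 22:
  d = 1: d(1) · μ(22/1) = 1 · 1 = 1
  d = 2: d(2) · μ(22/2) = 2 · -1 = -2
  d = 11: d(11) · μ(22/11) = 2 · -1 = -2
  d = 22: d(22) · μ(22/22) = 4 · 1 = 4
Summing: (d * μ)(22) = 1 + -2 + -2 + 4 = 1.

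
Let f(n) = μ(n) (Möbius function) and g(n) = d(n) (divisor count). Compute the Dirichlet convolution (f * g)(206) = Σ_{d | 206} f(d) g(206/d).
(μ * d)(206) = 1

Divisors of 206: [1, 2, 103, 206]. For each d | 206:
  d = 1: μ(1) · d(206/1) = 1 · 4 = 4
  d = 2: μ(2) · d(206/2) = -1 · 2 = -2
  d = 103: μ(103) · d(206/103) = -1 · 2 = -2
  d = 206: μ(206) · d(206/206) = 1 · 1 = 1
Summing: (μ * d)(206) = 4 + -2 + -2 + 1 = 1.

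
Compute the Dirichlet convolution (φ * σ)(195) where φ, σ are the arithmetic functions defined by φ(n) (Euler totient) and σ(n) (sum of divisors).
(φ * σ)(195) = 1560

Divisors of 195: [1, 3, 5, 13, 15, 39, 65, 195]. For each d | 195:
  d = 1: φ(1) · σ(195/1) = 1 · 336 = 336
  d = 3: φ(3) · σ(195/3) = 2 · 84 = 168
  d = 5: φ(5) · σ(195/5) = 4 · 56 = 224
  d = 13: φ(13) · σ(195/13) = 12 · 24 = 288
  d = 15: φ(15) · σ(195/15) = 8 · 14 = 112
  d = 39: φ(39) · σ(195/39) = 24 · 6 = 144
  d = 65: φ(65) · σ(195/65) = 48 · 4 = 192
  d = 195: φ(195) · σ(195/195) = 96 · 1 = 96
Summing: (φ * σ)(195) = 336 + 168 + 224 + 288 + 112 + 144 + 192 + 96 = 1560.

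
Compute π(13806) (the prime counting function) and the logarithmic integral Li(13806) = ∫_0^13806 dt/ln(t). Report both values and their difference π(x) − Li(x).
π(13806) = 1632;  Li(13806) ≈ 1651.92;  π(x) − Li(x) ≈ -19.92.

Direct count of primes ≤ 13806 gives π(13806) = 1632. Numerical evaluation of the logarithmic integral gives Li(13806) ≈ 1651.92. The difference π(x) − Li(x) ≈ -19.92 is typically negative for small/moderate x (Li(x) overestimates), though Littlewood's theorem shows this sign changes infinitely often.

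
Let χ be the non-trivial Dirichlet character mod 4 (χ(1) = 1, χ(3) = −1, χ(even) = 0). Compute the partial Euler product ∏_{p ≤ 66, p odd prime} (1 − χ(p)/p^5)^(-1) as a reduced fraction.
∏ = 478212334295798677259125227573990358291095208018494528428976877948999059062284551009530475199/480056794509206891424767146601704797711651986953735424570384919662551238689346859653136384000

The odd primes p ≤ 66 are [3, 5, 7, 11, 13, 17, 19, 23, 29, 31, 37, 41, 43, 47, 53, 59, 61]. For each, χ(p) = 1 if p ≡ 1 mod 4, χ(p) = −1 if p ≡ 3 mod 4. Taking (1 − χ(p)/p^5)^(-1) = p^5/(p^5 − χ(p)): (1 − (-1)/3^5)^(-1) · (1 − (1)/5^5)^(-1) · (1 − (-1)/7^5)^(-1) · (1 − (-1)/11^5)^(-1) · (1 − (1)/13^5)^(-1) · (1 − (1)/17^5)^(-1) · (1 − (-1)/19^5)^(-1) · (1 − (-1)/23^5)^(-1) · (1 − (1)/29^5)^(-1) · (1 − (-1)/31^5)^(-1) · (1 − (1)/37^5)^(-1) · (1 − (1)/41^5)^(-1) · (1 − (-1)/43^5)^(-1) · (1 − (-1)/47^5)^(-1) · (1 − (1)/53^5)^(-1) · (1 − (-1)/59^5)^(-1) · (1 − (1)/61^5)^(-1) = 478212334295798677259125227573990358291095208018494528428976877948999059062284551009530475199/480056794509206891424767146601704797711651986953735424570384919662551238689346859653136384000.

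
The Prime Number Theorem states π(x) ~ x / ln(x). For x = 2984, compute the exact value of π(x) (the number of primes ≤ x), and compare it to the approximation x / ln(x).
π(2984) = 429;  x/ln(x) ≈ 372.95;  relative error ≈ 13.06%.

Directly count primes up to 2984: π(2984) = 429. The PNT approximation gives 2984/ln(2984) ≈ 2984/8.00102 ≈ 372.95. Relative error (π(x) − x/ln(x)) / π(x) ≈ 13.06%; the approximation is known to undercount slightly (Li(x) is a better estimate).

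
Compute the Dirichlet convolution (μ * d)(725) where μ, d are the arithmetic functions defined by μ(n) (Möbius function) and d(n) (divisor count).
(μ * d)(725) = 1

Divisors of 725: [1, 5, 25, 29, 145, 725]. For each d | 725:
  d = 1: μ(1) · d(725/1) = 1 · 6 = 6
  d = 5: μ(5) · d(725/5) = -1 · 4 = -4
  d = 25: μ(25) · d(725/25) = 0 · 2 = 0
  d = 29: μ(29) · d(725/29) = -1 · 3 = -3
  d = 145: μ(145) · d(725/145) = 1 · 2 = 2
  d = 725: μ(725) · d(725/725) = 0 · 1 = 0
Summing: (μ * d)(725) = 6 + -4 + 0 + -3 + 2 + 0 = 1.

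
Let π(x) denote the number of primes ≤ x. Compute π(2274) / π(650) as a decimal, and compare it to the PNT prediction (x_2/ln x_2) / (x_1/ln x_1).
π(2274)/π(650) = 338/118 ≈ 2.8644;  PNT prediction ≈ 2.9316.

π(650) = 118 and π(2274) = 338, so π(2274)/π(650) ≈ 2.8644. The PNT-predicted ratio is (2274/ln(2274)) / (650/ln(650)) ≈ 2.9316. The two agree to within a few percent, as expected.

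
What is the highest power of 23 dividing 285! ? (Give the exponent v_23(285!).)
v_23(285!) = 12

Legendre's formula: v_p(n!) = Σ_{k ≥ 1} ⌊n / p^k⌋. For p = 23, n = 285, the terms are:
  ⌊285/23^1⌋ = ⌊285/23⌋ = 12
(the next term ⌊285/23^2⌋ = 0, terminating the sum). Summing: v_23(285!) = 12 = 12.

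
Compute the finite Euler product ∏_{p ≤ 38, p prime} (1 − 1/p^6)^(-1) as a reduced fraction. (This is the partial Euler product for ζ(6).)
∏ = 2571922726855099316399649303649342571118604998275/2528078112959041874006989121312570427443559530496

The primes p ≤ 38 are [2, 3, 5, 7, 11, 13, 17, 19, 23, 29, 31, 37]. For each prime, (1 − 1/p^6)^(-1) = p^6 / (p^6 − 1). The product is (1 − 1/2^6)^(-1), (1 − 1/3^6)^(-1), (1 − 1/5^6)^(-1), (1 − 1/7^6)^(-1), (1 − 1/11^6)^(-1), (1 − 1/13^6)^(-1), (1 − 1/17^6)^(-1), (1 − 1/19^6)^(-1), (1 − 1/23^6)^(-1), (1 − 1/29^6)^(-1), (1 − 1/31^6)^(-1), (1 − 1/37^6)^(-1) = ∏ p^6 / (p^6 − 1) = 2571922726855099316399649303649342571118604998275/2528078112959041874006989121312570427443559530496.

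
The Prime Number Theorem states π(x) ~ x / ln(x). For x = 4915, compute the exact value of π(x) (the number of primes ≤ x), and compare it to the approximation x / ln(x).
π(4915) = 656;  x/ln(x) ≈ 578.23;  relative error ≈ 11.85%.

Directly count primes up to 4915: π(4915) = 656. The PNT approximation gives 4915/ln(4915) ≈ 4915/8.50005 ≈ 578.23. Relative error (π(x) − x/ln(x)) / π(x) ≈ 11.85%; the approximation is known to undercount slightly (Li(x) is a better estimate).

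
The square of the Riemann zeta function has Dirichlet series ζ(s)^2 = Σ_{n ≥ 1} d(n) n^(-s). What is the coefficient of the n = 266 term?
d(266) = 8

ζ(s)^2 = (Σ 1/m^s)(Σ 1/k^s). The coefficient of 1/n^s in the product is the number of ordered pairs (m, k) with mk = n, which equals d(n). For n = 266, divisors are [1, 2, 7, 14, 19, 38, 133, 266], so d(266) = 8.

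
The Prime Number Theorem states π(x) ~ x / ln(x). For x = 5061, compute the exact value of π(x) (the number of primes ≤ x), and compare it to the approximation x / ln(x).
π(5061) = 677;  x/ln(x) ≈ 593.37;  relative error ≈ 12.35%.

Directly count primes up to 5061: π(5061) = 677. The PNT approximation gives 5061/ln(5061) ≈ 5061/8.52932 ≈ 593.37. Relative error (π(x) − x/ln(x)) / π(x) ≈ 12.35%; the approximation is known to undercount slightly (Li(x) is a better estimate).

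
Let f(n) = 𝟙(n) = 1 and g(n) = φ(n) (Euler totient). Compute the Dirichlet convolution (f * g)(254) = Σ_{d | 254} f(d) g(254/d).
(𝟙 * φ)(254) = 254

Divisors of 254: [1, 2, 127, 254]. For each d | 254:
  d = 1: 𝟙(1) · φ(254/1) = 1 · 126 = 126
  d = 2: 𝟙(2) · φ(254/2) = 1 · 126 = 126
  d = 127: 𝟙(127) · φ(254/127) = 1 · 1 = 1
  d = 254: 𝟙(254) · φ(254/254) = 1 · 1 = 1
Summing: (𝟙 * φ)(254) = 126 + 126 + 1 + 1 = 254.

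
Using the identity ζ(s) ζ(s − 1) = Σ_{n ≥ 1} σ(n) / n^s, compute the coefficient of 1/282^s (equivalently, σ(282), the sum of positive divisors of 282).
σ(282) = 576

In the product (Σ m^0/m^s)(Σ k / k^s) = Σ (Σ_{d | n} d) / n^s, the coefficient of 1/n^s is σ(n) = Σ_{d | n} d. For n = 282, divisors are [1, 2, 3, 6, 47, 94, 141, 282]; summing: σ(282) = 576.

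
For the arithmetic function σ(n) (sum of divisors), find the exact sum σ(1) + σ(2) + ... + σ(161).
Σ_{n ≤ 161} σ(n) = 21346

Compute σ(n) for each 1 ≤ n ≤ 161: σ(1) = 1, σ(2) = 3, σ(3) = 4, σ(4) = 7, σ(5) = 6, σ(6) = 12, σ(7) = 8, σ(8) = 15, σ(9) = 13, σ(10) = 18, σ(11) = 12, σ(12) = 28, σ(13) = 14, σ(14) = 24, σ(15) = 24, σ(16) = 31, σ(17) = 18, σ(18) = 39, σ(19) = 20, σ(20) = 42, σ(21) = 32, σ(22) = 36, σ(23) = 24, σ(24) = 60, σ(25) = 31, σ(26) = 42, σ(27) = 40, σ(28) = 56, σ(29) = 30, σ(30) = 72, σ(31) = 32, σ(32) = 63, σ(33) = 48, σ(34) = 54, σ(35) = 48, σ(36) = 91, σ(37) = 38, σ(38) = 60, σ(39) = 56, σ(40) = 90, σ(41) = 42, σ(42) = 96, σ(43) = 44, σ(44) = 84, σ(45) = 78, σ(46) = 72, σ(47) = 48, σ(48) = 124, σ(49) = 57, σ(50) = 93, σ(51) = 72, σ(52) = 98, σ(53) = 54, σ(54) = 120, σ(55) = 72, σ(56) = 120, σ(57) = 80, σ(58) = 90, σ(59) = 60, σ(60) = 168, σ(61) = 62, σ(62) = 96, σ(63) = 104, σ(64) = 127, σ(65) = 84, σ(66) = 144, σ(67) = 68, σ(68) = 126, σ(69) = 96, σ(70) = 144, σ(71) = 72, σ(72) = 195, σ(73) = 74, σ(74) = 114, σ(75) = 124, σ(76) = 140, σ(77) = 96, σ(78) = 168, σ(79) = 80, σ(80) = 186, σ(81) = 121, σ(82) = 126, σ(83) = 84, σ(84) = 224, σ(85) = 108, σ(86) = 132, σ(87) = 120, σ(88) = 180, σ(89) = 90, σ(90) = 234, σ(91) = 112, σ(92) = 168, σ(93) = 128, σ(94) = 144, σ(95) = 120, σ(96) = 252, σ(97) = 98, σ(98) = 171, σ(99) = 156, σ(100) = 217, σ(101) = 102, σ(102) = 216, σ(103) = 104, σ(104) = 210, σ(105) = 192, σ(106) = 162, σ(107) = 108, σ(108) = 280, σ(109) = 110, σ(110) = 216, σ(111) = 152, σ(112) = 248, σ(113) = 114, σ(114) = 240, σ(115) = 144, σ(116) = 210, σ(117) = 182, σ(118) = 180, σ(119) = 144, σ(120) = 360, σ(121) = 133, σ(122) = 186, σ(123) = 168, σ(124) = 224, σ(125) = 156, σ(126) = 312, σ(127) = 128, σ(128) = 255, σ(129) = 176, σ(130) = 252, σ(131) = 132, σ(132) = 336, σ(133) = 160, σ(134) = 204, σ(135) = 240, σ(136) = 270, σ(137) = 138, σ(138) = 288, σ(139) = 140, σ(140) = 336, σ(141) = 192, σ(142) = 216, σ(143) = 168, σ(144) = 403, σ(145) = 180, σ(146) = 222, σ(147) = 228, σ(148) = 266, σ(149) = 150, σ(150) = 372, σ(151) = 152, σ(152) = 300, σ(153) = 234, σ(154) = 288, σ(155) = 192, σ(156) = 392, σ(157) = 158, σ(158) = 240, σ(159) = 216, σ(160) = 378, σ(161) = 192. Summing all 161 values: 21346. (Average order: Σ_{n ≤ x} σ(n) ~ (π²/12) x². For x = 161, (π²/12)·161² ≈ 21319.17.)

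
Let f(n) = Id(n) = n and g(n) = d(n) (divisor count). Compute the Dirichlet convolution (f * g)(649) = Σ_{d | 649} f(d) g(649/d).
(Id * d)(649) = 793

Divisors of 649: [1, 11, 59, 649]. For each d | 649:
  d = 1: Id(1) · d(649/1) = 1 · 4 = 4
  d = 11: Id(11) · d(649/11) = 11 · 2 = 22
  d = 59: Id(59) · d(649/59) = 59 · 2 = 118
  d = 649: Id(649) · d(649/649) = 649 · 1 = 649
Summing: (Id * d)(649) = 4 + 22 + 118 + 649 = 793.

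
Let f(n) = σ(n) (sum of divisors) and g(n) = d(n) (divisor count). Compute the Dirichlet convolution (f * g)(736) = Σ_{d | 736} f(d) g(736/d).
(σ * d)(736) = 5694

Divisors of 736: [1, 2, 4, 8, 16, 23, 32, 46, 92, 184, 368, 736]. For each d | 736:
  d = 1: σ(1) · d(736/1) = 1 · 12 = 12
  d = 2: σ(2) · d(736/2) = 3 · 10 = 30
  d = 4: σ(4) · d(736/4) = 7 · 8 = 56
  d = 8: σ(8) · d(736/8) = 15 · 6 = 90
  d = 16: σ(16) · d(736/16) = 31 · 4 = 124
  d = 23: σ(23) · d(736/23) = 24 · 6 = 144
  d = 32: σ(32) · d(736/32) = 63 · 2 = 126
  d = 46: σ(46) · d(736/46) = 72 · 5 = 360
  d = 92: σ(92) · d(736/92) = 168 · 4 = 672
  d = 184: σ(184) · d(736/184) = 360 · 3 = 1080
  d = 368: σ(368) · d(736/368) = 744 · 2 = 1488
  d = 736: σ(736) · d(736/736) = 1512 · 1 = 1512
Summing: (σ * d)(736) = 12 + 30 + 56 + 90 + 124 + 144 + 126 + 360 + 672 + 1080 + 1488 + 1512 = 5694.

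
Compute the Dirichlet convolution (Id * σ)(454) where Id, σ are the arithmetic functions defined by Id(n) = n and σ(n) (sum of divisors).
(Id * σ)(454) = 2275

Divisors of 454: [1, 2, 227, 454]. For each d | 454:
  d = 1: Id(1) · σ(454/1) = 1 · 684 = 684
  d = 2: Id(2) · σ(454/2) = 2 · 228 = 456
  d = 227: Id(227) · σ(454/227) = 227 · 3 = 681
  d = 454: Id(454) · σ(454/454) = 454 · 1 = 454
Summing: (Id * σ)(454) = 684 + 456 + 681 + 454 = 2275.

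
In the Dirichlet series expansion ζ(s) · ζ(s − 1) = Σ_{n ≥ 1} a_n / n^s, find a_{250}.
σ(250) = 468

In the product (Σ m^0/m^s)(Σ k / k^s) = Σ (Σ_{d | n} d) / n^s, the coefficient of 1/n^s is σ(n) = Σ_{d | n} d. For n = 250, divisors are [1, 2, 5, 10, 25, 50, 125, 250]; summing: σ(250) = 468.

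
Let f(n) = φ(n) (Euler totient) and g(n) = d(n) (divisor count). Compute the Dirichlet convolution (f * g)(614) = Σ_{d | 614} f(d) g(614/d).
(φ * d)(614) = 924

Divisors of 614: [1, 2, 307, 614]. For each d | 614:
  d = 1: φ(1) · d(614/1) = 1 · 4 = 4
  d = 2: φ(2) · d(614/2) = 1 · 2 = 2
  d = 307: φ(307) · d(614/307) = 306 · 2 = 612
  d = 614: φ(614) · d(614/614) = 306 · 1 = 306
Summing: (φ * d)(614) = 4 + 2 + 612 + 306 = 924.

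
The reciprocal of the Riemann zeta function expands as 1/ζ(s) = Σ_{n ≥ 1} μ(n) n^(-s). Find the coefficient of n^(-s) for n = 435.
μ(435) = -1

Factor n = 435 = 3 · 5 · 29. μ(n) = 0 if any exponent ≥ 2 (not squarefree); otherwise μ(n) = (−1)^{ω(n)} where ω(n) is the number of distinct prime factors. Applying: μ(435) = -1.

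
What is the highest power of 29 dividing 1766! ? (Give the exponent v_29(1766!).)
v_29(1766!) = 62

Legendre's formula: v_p(n!) = Σ_{k ≥ 1} ⌊n / p^k⌋. For p = 29, n = 1766, the terms are:
  ⌊1766/29^1⌋ = ⌊1766/29⌋ = 60
  ⌊1766/29^2⌋ = ⌊1766/841⌋ = 2
(the next term ⌊1766/29^3⌋ = 0, terminating the sum). Summing: v_29(1766!) = 60 + 2 = 62.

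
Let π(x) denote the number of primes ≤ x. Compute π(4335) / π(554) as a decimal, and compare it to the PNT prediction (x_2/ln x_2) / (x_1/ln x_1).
π(4335)/π(554) = 591/101 ≈ 5.8515;  PNT prediction ≈ 5.9026.

π(554) = 101 and π(4335) = 591, so π(4335)/π(554) ≈ 5.8515. The PNT-predicted ratio is (4335/ln(4335)) / (554/ln(554)) ≈ 5.9026. The two agree to within a few percent, as expected.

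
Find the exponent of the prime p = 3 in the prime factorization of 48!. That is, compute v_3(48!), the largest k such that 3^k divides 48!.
v_3(48!) = 22

Legendre's formula: v_p(n!) = Σ_{k ≥ 1} ⌊n / p^k⌋. For p = 3, n = 48, the terms are:
  ⌊48/3^1⌋ = ⌊48/3⌋ = 16
  ⌊48/3^2⌋ = ⌊48/9⌋ = 5
  ⌊48/3^3⌋ = ⌊48/27⌋ = 1
(the next term ⌊48/3^4⌋ = 0, terminating the sum). Summing: v_3(48!) = 16 + 5 + 1 = 22.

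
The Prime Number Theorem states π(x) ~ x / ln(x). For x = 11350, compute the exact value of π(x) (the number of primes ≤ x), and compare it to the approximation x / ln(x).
π(11350) = 1370;  x/ln(x) ≈ 1215.60;  relative error ≈ 11.27%.

Directly count primes up to 11350: π(11350) = 1370. The PNT approximation gives 11350/ln(11350) ≈ 11350/9.33697 ≈ 1215.60. Relative error (π(x) − x/ln(x)) / π(x) ≈ 11.27%; the approximation is known to undercount slightly (Li(x) is a better estimate).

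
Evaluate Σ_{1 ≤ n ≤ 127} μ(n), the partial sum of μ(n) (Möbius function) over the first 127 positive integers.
Σ_{n ≤ 127} μ(n) = -2

Compute μ(n) for each 1 ≤ n ≤ 127: μ(1) = 1, μ(2) = -1, μ(3) = -1, μ(4) = 0, μ(5) = -1, μ(6) = 1, μ(7) = -1, μ(8) = 0, μ(9) = 0, μ(10) = 1, μ(11) = -1, μ(12) = 0, μ(13) = -1, μ(14) = 1, μ(15) = 1, μ(16) = 0, μ(17) = -1, μ(18) = 0, μ(19) = -1, μ(20) = 0, μ(21) = 1, μ(22) = 1, μ(23) = -1, μ(24) = 0, μ(25) = 0, μ(26) = 1, μ(27) = 0, μ(28) = 0, μ(29) = -1, μ(30) = -1, μ(31) = -1, μ(32) = 0, μ(33) = 1, μ(34) = 1, μ(35) = 1, μ(36) = 0, μ(37) = -1, μ(38) = 1, μ(39) = 1, μ(40) = 0, μ(41) = -1, μ(42) = -1, μ(43) = -1, μ(44) = 0, μ(45) = 0, μ(46) = 1, μ(47) = -1, μ(48) = 0, μ(49) = 0, μ(50) = 0, μ(51) = 1, μ(52) = 0, μ(53) = -1, μ(54) = 0, μ(55) = 1, μ(56) = 0, μ(57) = 1, μ(58) = 1, μ(59) = -1, μ(60) = 0, μ(61) = -1, μ(62) = 1, μ(63) = 0, μ(64) = 0, μ(65) = 1, μ(66) = -1, μ(67) = -1, μ(68) = 0, μ(69) = 1, μ(70) = -1, μ(71) = -1, μ(72) = 0, μ(73) = -1, μ(74) = 1, μ(75) = 0, μ(76) = 0, μ(77) = 1, μ(78) = -1, μ(79) = -1, μ(80) = 0, μ(81) = 0, μ(82) = 1, μ(83) = -1, μ(84) = 0, μ(85) = 1, μ(86) = 1, μ(87) = 1, μ(88) = 0, μ(89) = -1, μ(90) = 0, μ(91) = 1, μ(92) = 0, μ(93) = 1, μ(94) = 1, μ(95) = 1, μ(96) = 0, μ(97) = -1, μ(98) = 0, μ(99) = 0, μ(100) = 0, μ(101) = -1, μ(102) = -1, μ(103) = -1, μ(104) = 0, μ(105) = -1, μ(106) = 1, μ(107) = -1, μ(108) = 0, μ(109) = -1, μ(110) = -1, μ(111) = 1, μ(112) = 0, μ(113) = -1, μ(114) = -1, μ(115) = 1, μ(116) = 0, μ(117) = 0, μ(118) = 1, μ(119) = 1, μ(120) = 0, μ(121) = 0, μ(122) = 1, μ(123) = 1, μ(124) = 0, μ(125) = 0, μ(126) = 0, μ(127) = -1. Summing all 127 values: -2. (Mertens function M(x) = Σ_{n ≤ x} μ(n); on average M(x) should be small (PNT ⟺ M(x) = o(x)).)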